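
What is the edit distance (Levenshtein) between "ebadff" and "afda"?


Computing edit distance: "ebadff" -> "afda"
DP table:
           a    f    d    a
      0    1    2    3    4
  e   1    1    2    3    4
  b   2    2    2    3    4
  a   3    2    3    3    3
  d   4    3    3    3    4
  f   5    4    3    4    4
  f   6    5    4    4    5
Edit distance = dp[6][4] = 5

5


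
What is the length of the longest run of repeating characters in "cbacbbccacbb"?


Input: "cbacbbccacbb"
Scanning for longest run:
  Position 1 ('b'): new char, reset run to 1
  Position 2 ('a'): new char, reset run to 1
  Position 3 ('c'): new char, reset run to 1
  Position 4 ('b'): new char, reset run to 1
  Position 5 ('b'): continues run of 'b', length=2
  Position 6 ('c'): new char, reset run to 1
  Position 7 ('c'): continues run of 'c', length=2
  Position 8 ('a'): new char, reset run to 1
  Position 9 ('c'): new char, reset run to 1
  Position 10 ('b'): new char, reset run to 1
  Position 11 ('b'): continues run of 'b', length=2
Longest run: 'b' with length 2

2


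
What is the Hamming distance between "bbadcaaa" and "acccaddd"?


Comparing "bbadcaaa" and "acccaddd" position by position:
  Position 0: 'b' vs 'a' => differ
  Position 1: 'b' vs 'c' => differ
  Position 2: 'a' vs 'c' => differ
  Position 3: 'd' vs 'c' => differ
  Position 4: 'c' vs 'a' => differ
  Position 5: 'a' vs 'd' => differ
  Position 6: 'a' vs 'd' => differ
  Position 7: 'a' vs 'd' => differ
Total differences (Hamming distance): 8

8


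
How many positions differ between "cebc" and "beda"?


Comparing "cebc" and "beda" position by position:
  Position 0: 'c' vs 'b' => DIFFER
  Position 1: 'e' vs 'e' => same
  Position 2: 'b' vs 'd' => DIFFER
  Position 3: 'c' vs 'a' => DIFFER
Positions that differ: 3

3


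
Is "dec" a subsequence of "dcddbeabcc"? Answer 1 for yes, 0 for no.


Check if "dec" is a subsequence of "dcddbeabcc"
Greedy scan:
  Position 0 ('d'): matches sub[0] = 'd'
  Position 1 ('c'): no match needed
  Position 2 ('d'): no match needed
  Position 3 ('d'): no match needed
  Position 4 ('b'): no match needed
  Position 5 ('e'): matches sub[1] = 'e'
  Position 6 ('a'): no match needed
  Position 7 ('b'): no match needed
  Position 8 ('c'): matches sub[2] = 'c'
  Position 9 ('c'): no match needed
All 3 characters matched => is a subsequence

1


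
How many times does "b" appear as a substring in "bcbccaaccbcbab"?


Searching for "b" in "bcbccaaccbcbab"
Scanning each position:
  Position 0: "b" => MATCH
  Position 1: "c" => no
  Position 2: "b" => MATCH
  Position 3: "c" => no
  Position 4: "c" => no
  Position 5: "a" => no
  Position 6: "a" => no
  Position 7: "c" => no
  Position 8: "c" => no
  Position 9: "b" => MATCH
  Position 10: "c" => no
  Position 11: "b" => MATCH
  Position 12: "a" => no
  Position 13: "b" => MATCH
Total occurrences: 5

5


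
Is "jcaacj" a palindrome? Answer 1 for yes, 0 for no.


Input: jcaacj
Reversed: jcaacj
  Compare pos 0 ('j') with pos 5 ('j'): match
  Compare pos 1 ('c') with pos 4 ('c'): match
  Compare pos 2 ('a') with pos 3 ('a'): match
Result: palindrome

1


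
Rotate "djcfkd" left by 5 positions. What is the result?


Input: "djcfkd", rotate left by 5
First 5 characters: "djcfk"
Remaining characters: "d"
Concatenate remaining + first: "d" + "djcfk" = "ddjcfk"

ddjcfk


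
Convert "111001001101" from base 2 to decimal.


Input: "111001001101" in base 2
Positional expansion:
  Digit '1' (value 1) x 2^11 = 2048
  Digit '1' (value 1) x 2^10 = 1024
  Digit '1' (value 1) x 2^9 = 512
  Digit '0' (value 0) x 2^8 = 0
  Digit '0' (value 0) x 2^7 = 0
  Digit '1' (value 1) x 2^6 = 64
  Digit '0' (value 0) x 2^5 = 0
  Digit '0' (value 0) x 2^4 = 0
  Digit '1' (value 1) x 2^3 = 8
  Digit '1' (value 1) x 2^2 = 4
  Digit '0' (value 0) x 2^1 = 0
  Digit '1' (value 1) x 2^0 = 1
Sum = 3661

3661


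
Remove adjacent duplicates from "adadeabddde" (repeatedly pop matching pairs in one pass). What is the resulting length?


Input: adadeabddde
Stack-based adjacent duplicate removal:
  Read 'a': push. Stack: a
  Read 'd': push. Stack: ad
  Read 'a': push. Stack: ada
  Read 'd': push. Stack: adad
  Read 'e': push. Stack: adade
  Read 'a': push. Stack: adadea
  Read 'b': push. Stack: adadeab
  Read 'd': push. Stack: adadeabd
  Read 'd': matches stack top 'd' => pop. Stack: adadeab
  Read 'd': push. Stack: adadeabd
  Read 'e': push. Stack: adadeabde
Final stack: "adadeabde" (length 9)

9


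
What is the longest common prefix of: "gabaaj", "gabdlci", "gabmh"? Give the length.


Words: gabaaj, gabdlci, gabmh
  Position 0: all 'g' => match
  Position 1: all 'a' => match
  Position 2: all 'b' => match
  Position 3: ('a', 'd', 'm') => mismatch, stop
LCP = "gab" (length 3)

3


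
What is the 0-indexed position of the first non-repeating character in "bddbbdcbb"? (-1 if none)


Input: bddbbdcbb
Character frequencies:
  'b': 5
  'c': 1
  'd': 3
Scanning left to right for freq == 1:
  Position 0 ('b'): freq=5, skip
  Position 1 ('d'): freq=3, skip
  Position 2 ('d'): freq=3, skip
  Position 3 ('b'): freq=5, skip
  Position 4 ('b'): freq=5, skip
  Position 5 ('d'): freq=3, skip
  Position 6 ('c'): unique! => answer = 6

6


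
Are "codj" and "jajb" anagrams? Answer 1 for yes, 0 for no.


Strings: "codj", "jajb"
Sorted first:  cdjo
Sorted second: abjj
Differ at position 0: 'c' vs 'a' => not anagrams

0


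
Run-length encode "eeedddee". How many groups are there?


Input: eeedddee
Scanning for consecutive runs:
  Group 1: 'e' x 3 (positions 0-2)
  Group 2: 'd' x 3 (positions 3-5)
  Group 3: 'e' x 2 (positions 6-7)
Total groups: 3

3


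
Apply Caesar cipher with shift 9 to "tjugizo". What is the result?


Caesar cipher: shift "tjugizo" by 9
  't' (pos 19) + 9 = pos 2 = 'c'
  'j' (pos 9) + 9 = pos 18 = 's'
  'u' (pos 20) + 9 = pos 3 = 'd'
  'g' (pos 6) + 9 = pos 15 = 'p'
  'i' (pos 8) + 9 = pos 17 = 'r'
  'z' (pos 25) + 9 = pos 8 = 'i'
  'o' (pos 14) + 9 = pos 23 = 'x'
Result: csdprix

csdprix


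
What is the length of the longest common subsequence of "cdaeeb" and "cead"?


LCS of "cdaeeb" and "cead"
DP table:
           c    e    a    d
      0    0    0    0    0
  c   0    1    1    1    1
  d   0    1    1    1    2
  a   0    1    1    2    2
  e   0    1    2    2    2
  e   0    1    2    2    2
  b   0    1    2    2    2
LCS length = dp[6][4] = 2

2


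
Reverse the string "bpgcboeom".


Input: bpgcboeom
Reading characters right to left:
  Position 8: 'm'
  Position 7: 'o'
  Position 6: 'e'
  Position 5: 'o'
  Position 4: 'b'
  Position 3: 'c'
  Position 2: 'g'
  Position 1: 'p'
  Position 0: 'b'
Reversed: moeobcgpb

moeobcgpb


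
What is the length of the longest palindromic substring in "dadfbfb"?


Input: "dadfbfb"
Checking substrings for palindromes:
  [0:3] "dad" (len 3) => palindrome
  [3:6] "fbf" (len 3) => palindrome
  [4:7] "bfb" (len 3) => palindrome
Longest palindromic substring: "dad" with length 3

3


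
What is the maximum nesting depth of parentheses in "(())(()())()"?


Input: "(())(()())()"
Tracking depth:
  Position 0 '(': depth becomes 1
  Position 1 '(': depth becomes 2
  Position 2 ')': depth becomes 1
  Position 3 ')': depth becomes 0
  Position 4 '(': depth becomes 1
  Position 5 '(': depth becomes 2
  Position 6 ')': depth becomes 1
  Position 7 '(': depth becomes 2
  Position 8 ')': depth becomes 1
  Position 9 ')': depth becomes 0
  Position 10 '(': depth becomes 1
  Position 11 ')': depth becomes 0
Maximum depth reached: 2

2


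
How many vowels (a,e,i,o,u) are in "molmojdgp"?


Input: molmojdgp
Checking each character:
  'm' at position 0: consonant
  'o' at position 1: vowel (running total: 1)
  'l' at position 2: consonant
  'm' at position 3: consonant
  'o' at position 4: vowel (running total: 2)
  'j' at position 5: consonant
  'd' at position 6: consonant
  'g' at position 7: consonant
  'p' at position 8: consonant
Total vowels: 2

2


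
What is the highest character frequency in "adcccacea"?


Input: adcccacea
Character counts:
  'a': 3
  'c': 4
  'd': 1
  'e': 1
Maximum frequency: 4

4


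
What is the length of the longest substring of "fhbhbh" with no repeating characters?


Input: "fhbhbh"
Sliding window (track last position of each char):
  Position 0 ('f'): window [0,0] length 1 -- new best
  Position 1 ('h'): window [0,1] length 2 -- new best
  Position 2 ('b'): window [0,2] length 3 -- new best
  Position 3 ('h'): repeat (last at 1), move window start to 2
  Position 3 ('h'): window [2,3] length 2
  Position 4 ('b'): repeat (last at 2), move window start to 3
  Position 4 ('b'): window [3,4] length 2
  Position 5 ('h'): repeat (last at 3), move window start to 4
  Position 5 ('h'): window [4,5] length 2
Longest substring with no repeats: "fhb" with length 3

3


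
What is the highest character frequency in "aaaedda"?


Input: aaaedda
Character counts:
  'a': 4
  'd': 2
  'e': 1
Maximum frequency: 4

4


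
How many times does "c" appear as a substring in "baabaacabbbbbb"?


Searching for "c" in "baabaacabbbbbb"
Scanning each position:
  Position 0: "b" => no
  Position 1: "a" => no
  Position 2: "a" => no
  Position 3: "b" => no
  Position 4: "a" => no
  Position 5: "a" => no
  Position 6: "c" => MATCH
  Position 7: "a" => no
  Position 8: "b" => no
  Position 9: "b" => no
  Position 10: "b" => no
  Position 11: "b" => no
  Position 12: "b" => no
  Position 13: "b" => no
Total occurrences: 1

1


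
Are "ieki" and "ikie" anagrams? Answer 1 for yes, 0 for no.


Strings: "ieki", "ikie"
Sorted first:  eiik
Sorted second: eiik
Sorted forms match => anagrams

1


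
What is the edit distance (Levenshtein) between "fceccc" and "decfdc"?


Computing edit distance: "fceccc" -> "decfdc"
DP table:
           d    e    c    f    d    c
      0    1    2    3    4    5    6
  f   1    1    2    3    3    4    5
  c   2    2    2    2    3    4    4
  e   3    3    2    3    3    4    5
  c   4    4    3    2    3    4    4
  c   5    5    4    3    3    4    4
  c   6    6    5    4    4    4    4
Edit distance = dp[6][6] = 4

4


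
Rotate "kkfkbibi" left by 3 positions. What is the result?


Input: "kkfkbibi", rotate left by 3
First 3 characters: "kkf"
Remaining characters: "kbibi"
Concatenate remaining + first: "kbibi" + "kkf" = "kbibikkf"

kbibikkf


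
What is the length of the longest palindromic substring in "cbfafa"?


Input: "cbfafa"
Checking substrings for palindromes:
  [2:5] "faf" (len 3) => palindrome
  [3:6] "afa" (len 3) => palindrome
Longest palindromic substring: "faf" with length 3

3


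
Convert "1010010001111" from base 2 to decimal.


Input: "1010010001111" in base 2
Positional expansion:
  Digit '1' (value 1) x 2^12 = 4096
  Digit '0' (value 0) x 2^11 = 0
  Digit '1' (value 1) x 2^10 = 1024
  Digit '0' (value 0) x 2^9 = 0
  Digit '0' (value 0) x 2^8 = 0
  Digit '1' (value 1) x 2^7 = 128
  Digit '0' (value 0) x 2^6 = 0
  Digit '0' (value 0) x 2^5 = 0
  Digit '0' (value 0) x 2^4 = 0
  Digit '1' (value 1) x 2^3 = 8
  Digit '1' (value 1) x 2^2 = 4
  Digit '1' (value 1) x 2^1 = 2
  Digit '1' (value 1) x 2^0 = 1
Sum = 5263

5263


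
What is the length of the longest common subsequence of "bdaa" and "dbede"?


LCS of "bdaa" and "dbede"
DP table:
           d    b    e    d    e
      0    0    0    0    0    0
  b   0    0    1    1    1    1
  d   0    1    1    1    2    2
  a   0    1    1    1    2    2
  a   0    1    1    1    2    2
LCS length = dp[4][5] = 2

2


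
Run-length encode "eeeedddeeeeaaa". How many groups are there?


Input: eeeedddeeeeaaa
Scanning for consecutive runs:
  Group 1: 'e' x 4 (positions 0-3)
  Group 2: 'd' x 3 (positions 4-6)
  Group 3: 'e' x 4 (positions 7-10)
  Group 4: 'a' x 3 (positions 11-13)
Total groups: 4

4


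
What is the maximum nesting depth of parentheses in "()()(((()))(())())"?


Input: "()()(((()))(())())"
Tracking depth:
  Position 0 '(': depth becomes 1
  Position 1 ')': depth becomes 0
  Position 2 '(': depth becomes 1
  Position 3 ')': depth becomes 0
  Position 4 '(': depth becomes 1
  Position 5 '(': depth becomes 2
  Position 6 '(': depth becomes 3
  Position 7 '(': depth becomes 4
  Position 8 ')': depth becomes 3
  Position 9 ')': depth becomes 2
  Position 10 ')': depth becomes 1
  Position 11 '(': depth becomes 2
  Position 12 '(': depth becomes 3
  Position 13 ')': depth becomes 2
  Position 14 ')': depth becomes 1
  Position 15 '(': depth becomes 2
  Position 16 ')': depth becomes 1
  Position 17 ')': depth becomes 0
Maximum depth reached: 4

4


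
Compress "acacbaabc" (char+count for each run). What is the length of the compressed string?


Input: acacbaabc
Runs:
  'a' x 1 => "a1"
  'c' x 1 => "c1"
  'a' x 1 => "a1"
  'c' x 1 => "c1"
  'b' x 1 => "b1"
  'a' x 2 => "a2"
  'b' x 1 => "b1"
  'c' x 1 => "c1"
Compressed: "a1c1a1c1b1a2b1c1"
Compressed length: 16

16


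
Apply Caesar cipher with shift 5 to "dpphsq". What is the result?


Caesar cipher: shift "dpphsq" by 5
  'd' (pos 3) + 5 = pos 8 = 'i'
  'p' (pos 15) + 5 = pos 20 = 'u'
  'p' (pos 15) + 5 = pos 20 = 'u'
  'h' (pos 7) + 5 = pos 12 = 'm'
  's' (pos 18) + 5 = pos 23 = 'x'
  'q' (pos 16) + 5 = pos 21 = 'v'
Result: iuumxv

iuumxv


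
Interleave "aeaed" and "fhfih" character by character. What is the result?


Interleaving "aeaed" and "fhfih":
  Position 0: 'a' from first, 'f' from second => "af"
  Position 1: 'e' from first, 'h' from second => "eh"
  Position 2: 'a' from first, 'f' from second => "af"
  Position 3: 'e' from first, 'i' from second => "ei"
  Position 4: 'd' from first, 'h' from second => "dh"
Result: afehafeidh

afehafeidh


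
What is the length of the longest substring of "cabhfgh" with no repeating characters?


Input: "cabhfgh"
Sliding window (track last position of each char):
  Position 0 ('c'): window [0,0] length 1 -- new best
  Position 1 ('a'): window [0,1] length 2 -- new best
  Position 2 ('b'): window [0,2] length 3 -- new best
  Position 3 ('h'): window [0,3] length 4 -- new best
  Position 4 ('f'): window [0,4] length 5 -- new best
  Position 5 ('g'): window [0,5] length 6 -- new best
  Position 6 ('h'): repeat (last at 3), move window start to 4
  Position 6 ('h'): window [4,6] length 3
Longest substring with no repeats: "cabhfg" with length 6

6


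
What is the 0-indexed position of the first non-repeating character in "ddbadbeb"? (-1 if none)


Input: ddbadbeb
Character frequencies:
  'a': 1
  'b': 3
  'd': 3
  'e': 1
Scanning left to right for freq == 1:
  Position 0 ('d'): freq=3, skip
  Position 1 ('d'): freq=3, skip
  Position 2 ('b'): freq=3, skip
  Position 3 ('a'): unique! => answer = 3

3


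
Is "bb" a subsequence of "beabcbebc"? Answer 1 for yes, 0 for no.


Check if "bb" is a subsequence of "beabcbebc"
Greedy scan:
  Position 0 ('b'): matches sub[0] = 'b'
  Position 1 ('e'): no match needed
  Position 2 ('a'): no match needed
  Position 3 ('b'): matches sub[1] = 'b'
  Position 4 ('c'): no match needed
  Position 5 ('b'): no match needed
  Position 6 ('e'): no match needed
  Position 7 ('b'): no match needed
  Position 8 ('c'): no match needed
All 2 characters matched => is a subsequence

1


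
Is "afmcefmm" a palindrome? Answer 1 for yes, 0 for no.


Input: afmcefmm
Reversed: mmfecmfa
  Compare pos 0 ('a') with pos 7 ('m'): MISMATCH
  Compare pos 1 ('f') with pos 6 ('m'): MISMATCH
  Compare pos 2 ('m') with pos 5 ('f'): MISMATCH
  Compare pos 3 ('c') with pos 4 ('e'): MISMATCH
Result: not a palindrome

0


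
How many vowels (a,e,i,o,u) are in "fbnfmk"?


Input: fbnfmk
Checking each character:
  'f' at position 0: consonant
  'b' at position 1: consonant
  'n' at position 2: consonant
  'f' at position 3: consonant
  'm' at position 4: consonant
  'k' at position 5: consonant
Total vowels: 0

0


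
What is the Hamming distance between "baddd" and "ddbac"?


Comparing "baddd" and "ddbac" position by position:
  Position 0: 'b' vs 'd' => differ
  Position 1: 'a' vs 'd' => differ
  Position 2: 'd' vs 'b' => differ
  Position 3: 'd' vs 'a' => differ
  Position 4: 'd' vs 'c' => differ
Total differences (Hamming distance): 5

5


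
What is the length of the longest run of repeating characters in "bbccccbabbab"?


Input: "bbccccbabbab"
Scanning for longest run:
  Position 1 ('b'): continues run of 'b', length=2
  Position 2 ('c'): new char, reset run to 1
  Position 3 ('c'): continues run of 'c', length=2
  Position 4 ('c'): continues run of 'c', length=3
  Position 5 ('c'): continues run of 'c', length=4
  Position 6 ('b'): new char, reset run to 1
  Position 7 ('a'): new char, reset run to 1
  Position 8 ('b'): new char, reset run to 1
  Position 9 ('b'): continues run of 'b', length=2
  Position 10 ('a'): new char, reset run to 1
  Position 11 ('b'): new char, reset run to 1
Longest run: 'c' with length 4

4


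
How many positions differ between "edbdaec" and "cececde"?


Comparing "edbdaec" and "cececde" position by position:
  Position 0: 'e' vs 'c' => DIFFER
  Position 1: 'd' vs 'e' => DIFFER
  Position 2: 'b' vs 'c' => DIFFER
  Position 3: 'd' vs 'e' => DIFFER
  Position 4: 'a' vs 'c' => DIFFER
  Position 5: 'e' vs 'd' => DIFFER
  Position 6: 'c' vs 'e' => DIFFER
Positions that differ: 7

7


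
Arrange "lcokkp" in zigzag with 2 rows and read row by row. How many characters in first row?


Zigzag "lcokkp" into 2 rows:
Placing characters:
  'l' => row 0
  'c' => row 1
  'o' => row 0
  'k' => row 1
  'k' => row 0
  'p' => row 1
Rows:
  Row 0: "lok"
  Row 1: "ckp"
First row length: 3

3


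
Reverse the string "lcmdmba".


Input: lcmdmba
Reading characters right to left:
  Position 6: 'a'
  Position 5: 'b'
  Position 4: 'm'
  Position 3: 'd'
  Position 2: 'm'
  Position 1: 'c'
  Position 0: 'l'
Reversed: abmdmcl

abmdmcl


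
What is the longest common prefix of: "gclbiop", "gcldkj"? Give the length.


Words: gclbiop, gcldkj
  Position 0: all 'g' => match
  Position 1: all 'c' => match
  Position 2: all 'l' => match
  Position 3: ('b', 'd') => mismatch, stop
LCP = "gcl" (length 3)

3


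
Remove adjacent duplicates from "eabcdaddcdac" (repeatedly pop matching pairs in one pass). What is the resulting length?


Input: eabcdaddcdac
Stack-based adjacent duplicate removal:
  Read 'e': push. Stack: e
  Read 'a': push. Stack: ea
  Read 'b': push. Stack: eab
  Read 'c': push. Stack: eabc
  Read 'd': push. Stack: eabcd
  Read 'a': push. Stack: eabcda
  Read 'd': push. Stack: eabcdad
  Read 'd': matches stack top 'd' => pop. Stack: eabcda
  Read 'c': push. Stack: eabcdac
  Read 'd': push. Stack: eabcdacd
  Read 'a': push. Stack: eabcdacda
  Read 'c': push. Stack: eabcdacdac
Final stack: "eabcdacdac" (length 10)

10


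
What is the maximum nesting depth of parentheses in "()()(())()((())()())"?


Input: "()()(())()((())()())"
Tracking depth:
  Position 0 '(': depth becomes 1
  Position 1 ')': depth becomes 0
  Position 2 '(': depth becomes 1
  Position 3 ')': depth becomes 0
  Position 4 '(': depth becomes 1
  Position 5 '(': depth becomes 2
  Position 6 ')': depth becomes 1
  Position 7 ')': depth becomes 0
  Position 8 '(': depth becomes 1
  Position 9 ')': depth becomes 0
  Position 10 '(': depth becomes 1
  Position 11 '(': depth becomes 2
  Position 12 '(': depth becomes 3
  Position 13 ')': depth becomes 2
  Position 14 ')': depth becomes 1
  Position 15 '(': depth becomes 2
  Position 16 ')': depth becomes 1
  Position 17 '(': depth becomes 2
  Position 18 ')': depth becomes 1
  Position 19 ')': depth becomes 0
Maximum depth reached: 3

3


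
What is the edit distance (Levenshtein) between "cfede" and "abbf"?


Computing edit distance: "cfede" -> "abbf"
DP table:
           a    b    b    f
      0    1    2    3    4
  c   1    1    2    3    4
  f   2    2    2    3    3
  e   3    3    3    3    4
  d   4    4    4    4    4
  e   5    5    5    5    5
Edit distance = dp[5][4] = 5

5


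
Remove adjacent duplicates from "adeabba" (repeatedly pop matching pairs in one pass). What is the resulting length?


Input: adeabba
Stack-based adjacent duplicate removal:
  Read 'a': push. Stack: a
  Read 'd': push. Stack: ad
  Read 'e': push. Stack: ade
  Read 'a': push. Stack: adea
  Read 'b': push. Stack: adeab
  Read 'b': matches stack top 'b' => pop. Stack: adea
  Read 'a': matches stack top 'a' => pop. Stack: ade
Final stack: "ade" (length 3)

3


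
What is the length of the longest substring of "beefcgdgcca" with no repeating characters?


Input: "beefcgdgcca"
Sliding window (track last position of each char):
  Position 0 ('b'): window [0,0] length 1 -- new best
  Position 1 ('e'): window [0,1] length 2 -- new best
  Position 2 ('e'): repeat (last at 1), move window start to 2
  Position 2 ('e'): window [2,2] length 1
  Position 3 ('f'): window [2,3] length 2
  Position 4 ('c'): window [2,4] length 3 -- new best
  Position 5 ('g'): window [2,5] length 4 -- new best
  Position 6 ('d'): window [2,6] length 5 -- new best
  Position 7 ('g'): repeat (last at 5), move window start to 6
  Position 7 ('g'): window [6,7] length 2
  Position 8 ('c'): window [6,8] length 3
  Position 9 ('c'): repeat (last at 8), move window start to 9
  Position 9 ('c'): window [9,9] length 1
  Position 10 ('a'): window [9,10] length 2
Longest substring with no repeats: "efcgd" with length 5

5


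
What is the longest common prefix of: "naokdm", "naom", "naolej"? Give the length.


Words: naokdm, naom, naolej
  Position 0: all 'n' => match
  Position 1: all 'a' => match
  Position 2: all 'o' => match
  Position 3: ('k', 'm', 'l') => mismatch, stop
LCP = "nao" (length 3)

3


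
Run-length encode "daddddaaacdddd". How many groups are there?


Input: daddddaaacdddd
Scanning for consecutive runs:
  Group 1: 'd' x 1 (positions 0-0)
  Group 2: 'a' x 1 (positions 1-1)
  Group 3: 'd' x 4 (positions 2-5)
  Group 4: 'a' x 3 (positions 6-8)
  Group 5: 'c' x 1 (positions 9-9)
  Group 6: 'd' x 4 (positions 10-13)
Total groups: 6

6


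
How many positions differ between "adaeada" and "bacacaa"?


Comparing "adaeada" and "bacacaa" position by position:
  Position 0: 'a' vs 'b' => DIFFER
  Position 1: 'd' vs 'a' => DIFFER
  Position 2: 'a' vs 'c' => DIFFER
  Position 3: 'e' vs 'a' => DIFFER
  Position 4: 'a' vs 'c' => DIFFER
  Position 5: 'd' vs 'a' => DIFFER
  Position 6: 'a' vs 'a' => same
Positions that differ: 6

6


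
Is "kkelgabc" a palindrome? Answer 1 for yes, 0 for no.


Input: kkelgabc
Reversed: cbaglekk
  Compare pos 0 ('k') with pos 7 ('c'): MISMATCH
  Compare pos 1 ('k') with pos 6 ('b'): MISMATCH
  Compare pos 2 ('e') with pos 5 ('a'): MISMATCH
  Compare pos 3 ('l') with pos 4 ('g'): MISMATCH
Result: not a palindrome

0


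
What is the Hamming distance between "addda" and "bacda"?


Comparing "addda" and "bacda" position by position:
  Position 0: 'a' vs 'b' => differ
  Position 1: 'd' vs 'a' => differ
  Position 2: 'd' vs 'c' => differ
  Position 3: 'd' vs 'd' => same
  Position 4: 'a' vs 'a' => same
Total differences (Hamming distance): 3

3


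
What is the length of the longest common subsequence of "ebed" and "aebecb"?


LCS of "ebed" and "aebecb"
DP table:
           a    e    b    e    c    b
      0    0    0    0    0    0    0
  e   0    0    1    1    1    1    1
  b   0    0    1    2    2    2    2
  e   0    0    1    2    3    3    3
  d   0    0    1    2    3    3    3
LCS length = dp[4][6] = 3

3


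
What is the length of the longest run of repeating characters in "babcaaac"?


Input: "babcaaac"
Scanning for longest run:
  Position 1 ('a'): new char, reset run to 1
  Position 2 ('b'): new char, reset run to 1
  Position 3 ('c'): new char, reset run to 1
  Position 4 ('a'): new char, reset run to 1
  Position 5 ('a'): continues run of 'a', length=2
  Position 6 ('a'): continues run of 'a', length=3
  Position 7 ('c'): new char, reset run to 1
Longest run: 'a' with length 3

3


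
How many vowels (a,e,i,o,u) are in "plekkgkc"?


Input: plekkgkc
Checking each character:
  'p' at position 0: consonant
  'l' at position 1: consonant
  'e' at position 2: vowel (running total: 1)
  'k' at position 3: consonant
  'k' at position 4: consonant
  'g' at position 5: consonant
  'k' at position 6: consonant
  'c' at position 7: consonant
Total vowels: 1

1


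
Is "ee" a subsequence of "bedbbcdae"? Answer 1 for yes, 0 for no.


Check if "ee" is a subsequence of "bedbbcdae"
Greedy scan:
  Position 0 ('b'): no match needed
  Position 1 ('e'): matches sub[0] = 'e'
  Position 2 ('d'): no match needed
  Position 3 ('b'): no match needed
  Position 4 ('b'): no match needed
  Position 5 ('c'): no match needed
  Position 6 ('d'): no match needed
  Position 7 ('a'): no match needed
  Position 8 ('e'): matches sub[1] = 'e'
All 2 characters matched => is a subsequence

1


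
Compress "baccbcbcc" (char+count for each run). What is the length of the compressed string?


Input: baccbcbcc
Runs:
  'b' x 1 => "b1"
  'a' x 1 => "a1"
  'c' x 2 => "c2"
  'b' x 1 => "b1"
  'c' x 1 => "c1"
  'b' x 1 => "b1"
  'c' x 2 => "c2"
Compressed: "b1a1c2b1c1b1c2"
Compressed length: 14

14


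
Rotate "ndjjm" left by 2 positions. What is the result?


Input: "ndjjm", rotate left by 2
First 2 characters: "nd"
Remaining characters: "jjm"
Concatenate remaining + first: "jjm" + "nd" = "jjmnd"

jjmnd


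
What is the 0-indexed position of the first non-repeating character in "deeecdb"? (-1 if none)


Input: deeecdb
Character frequencies:
  'b': 1
  'c': 1
  'd': 2
  'e': 3
Scanning left to right for freq == 1:
  Position 0 ('d'): freq=2, skip
  Position 1 ('e'): freq=3, skip
  Position 2 ('e'): freq=3, skip
  Position 3 ('e'): freq=3, skip
  Position 4 ('c'): unique! => answer = 4

4


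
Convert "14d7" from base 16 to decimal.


Input: "14d7" in base 16
Positional expansion:
  Digit '1' (value 1) x 16^3 = 4096
  Digit '4' (value 4) x 16^2 = 1024
  Digit 'd' (value 13) x 16^1 = 208
  Digit '7' (value 7) x 16^0 = 7
Sum = 5335

5335


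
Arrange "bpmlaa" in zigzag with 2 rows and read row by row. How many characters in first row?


Zigzag "bpmlaa" into 2 rows:
Placing characters:
  'b' => row 0
  'p' => row 1
  'm' => row 0
  'l' => row 1
  'a' => row 0
  'a' => row 1
Rows:
  Row 0: "bma"
  Row 1: "pla"
First row length: 3

3


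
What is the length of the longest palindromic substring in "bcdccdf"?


Input: "bcdccdf"
Checking substrings for palindromes:
  [2:6] "dccd" (len 4) => palindrome
  [1:4] "cdc" (len 3) => palindrome
  [3:5] "cc" (len 2) => palindrome
Longest palindromic substring: "dccd" with length 4

4


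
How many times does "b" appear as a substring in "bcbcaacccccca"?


Searching for "b" in "bcbcaacccccca"
Scanning each position:
  Position 0: "b" => MATCH
  Position 1: "c" => no
  Position 2: "b" => MATCH
  Position 3: "c" => no
  Position 4: "a" => no
  Position 5: "a" => no
  Position 6: "c" => no
  Position 7: "c" => no
  Position 8: "c" => no
  Position 9: "c" => no
  Position 10: "c" => no
  Position 11: "c" => no
  Position 12: "a" => no
Total occurrences: 2

2


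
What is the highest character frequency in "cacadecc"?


Input: cacadecc
Character counts:
  'a': 2
  'c': 4
  'd': 1
  'e': 1
Maximum frequency: 4

4


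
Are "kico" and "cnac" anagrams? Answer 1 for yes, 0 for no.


Strings: "kico", "cnac"
Sorted first:  ciko
Sorted second: accn
Differ at position 0: 'c' vs 'a' => not anagrams

0


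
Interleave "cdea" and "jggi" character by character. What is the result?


Interleaving "cdea" and "jggi":
  Position 0: 'c' from first, 'j' from second => "cj"
  Position 1: 'd' from first, 'g' from second => "dg"
  Position 2: 'e' from first, 'g' from second => "eg"
  Position 3: 'a' from first, 'i' from second => "ai"
Result: cjdgegai

cjdgegai


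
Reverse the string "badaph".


Input: badaph
Reading characters right to left:
  Position 5: 'h'
  Position 4: 'p'
  Position 3: 'a'
  Position 2: 'd'
  Position 1: 'a'
  Position 0: 'b'
Reversed: hpadab

hpadab


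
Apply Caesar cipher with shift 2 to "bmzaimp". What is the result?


Caesar cipher: shift "bmzaimp" by 2
  'b' (pos 1) + 2 = pos 3 = 'd'
  'm' (pos 12) + 2 = pos 14 = 'o'
  'z' (pos 25) + 2 = pos 1 = 'b'
  'a' (pos 0) + 2 = pos 2 = 'c'
  'i' (pos 8) + 2 = pos 10 = 'k'
  'm' (pos 12) + 2 = pos 14 = 'o'
  'p' (pos 15) + 2 = pos 17 = 'r'
Result: dobckor

dobckor


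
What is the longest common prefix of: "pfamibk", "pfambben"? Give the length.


Words: pfamibk, pfambben
  Position 0: all 'p' => match
  Position 1: all 'f' => match
  Position 2: all 'a' => match
  Position 3: all 'm' => match
  Position 4: ('i', 'b') => mismatch, stop
LCP = "pfam" (length 4)

4


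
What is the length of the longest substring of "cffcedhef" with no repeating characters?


Input: "cffcedhef"
Sliding window (track last position of each char):
  Position 0 ('c'): window [0,0] length 1 -- new best
  Position 1 ('f'): window [0,1] length 2 -- new best
  Position 2 ('f'): repeat (last at 1), move window start to 2
  Position 2 ('f'): window [2,2] length 1
  Position 3 ('c'): window [2,3] length 2
  Position 4 ('e'): window [2,4] length 3 -- new best
  Position 5 ('d'): window [2,5] length 4 -- new best
  Position 6 ('h'): window [2,6] length 5 -- new best
  Position 7 ('e'): repeat (last at 4), move window start to 5
  Position 7 ('e'): window [5,7] length 3
  Position 8 ('f'): window [5,8] length 4
Longest substring with no repeats: "fcedh" with length 5

5


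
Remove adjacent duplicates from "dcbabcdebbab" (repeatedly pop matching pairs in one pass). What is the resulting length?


Input: dcbabcdebbab
Stack-based adjacent duplicate removal:
  Read 'd': push. Stack: d
  Read 'c': push. Stack: dc
  Read 'b': push. Stack: dcb
  Read 'a': push. Stack: dcba
  Read 'b': push. Stack: dcbab
  Read 'c': push. Stack: dcbabc
  Read 'd': push. Stack: dcbabcd
  Read 'e': push. Stack: dcbabcde
  Read 'b': push. Stack: dcbabcdeb
  Read 'b': matches stack top 'b' => pop. Stack: dcbabcde
  Read 'a': push. Stack: dcbabcdea
  Read 'b': push. Stack: dcbabcdeab
Final stack: "dcbabcdeab" (length 10)

10


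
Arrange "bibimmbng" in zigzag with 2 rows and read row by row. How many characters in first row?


Zigzag "bibimmbng" into 2 rows:
Placing characters:
  'b' => row 0
  'i' => row 1
  'b' => row 0
  'i' => row 1
  'm' => row 0
  'm' => row 1
  'b' => row 0
  'n' => row 1
  'g' => row 0
Rows:
  Row 0: "bbmbg"
  Row 1: "iimn"
First row length: 5

5


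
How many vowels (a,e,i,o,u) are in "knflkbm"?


Input: knflkbm
Checking each character:
  'k' at position 0: consonant
  'n' at position 1: consonant
  'f' at position 2: consonant
  'l' at position 3: consonant
  'k' at position 4: consonant
  'b' at position 5: consonant
  'm' at position 6: consonant
Total vowels: 0

0


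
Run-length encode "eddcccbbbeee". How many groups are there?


Input: eddcccbbbeee
Scanning for consecutive runs:
  Group 1: 'e' x 1 (positions 0-0)
  Group 2: 'd' x 2 (positions 1-2)
  Group 3: 'c' x 3 (positions 3-5)
  Group 4: 'b' x 3 (positions 6-8)
  Group 5: 'e' x 3 (positions 9-11)
Total groups: 5

5


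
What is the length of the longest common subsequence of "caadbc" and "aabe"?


LCS of "caadbc" and "aabe"
DP table:
           a    a    b    e
      0    0    0    0    0
  c   0    0    0    0    0
  a   0    1    1    1    1
  a   0    1    2    2    2
  d   0    1    2    2    2
  b   0    1    2    3    3
  c   0    1    2    3    3
LCS length = dp[6][4] = 3

3


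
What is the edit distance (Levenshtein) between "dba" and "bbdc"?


Computing edit distance: "dba" -> "bbdc"
DP table:
           b    b    d    c
      0    1    2    3    4
  d   1    1    2    2    3
  b   2    1    1    2    3
  a   3    2    2    2    3
Edit distance = dp[3][4] = 3

3


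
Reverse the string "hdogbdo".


Input: hdogbdo
Reading characters right to left:
  Position 6: 'o'
  Position 5: 'd'
  Position 4: 'b'
  Position 3: 'g'
  Position 2: 'o'
  Position 1: 'd'
  Position 0: 'h'
Reversed: odbgodh

odbgodh


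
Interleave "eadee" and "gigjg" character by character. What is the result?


Interleaving "eadee" and "gigjg":
  Position 0: 'e' from first, 'g' from second => "eg"
  Position 1: 'a' from first, 'i' from second => "ai"
  Position 2: 'd' from first, 'g' from second => "dg"
  Position 3: 'e' from first, 'j' from second => "ej"
  Position 4: 'e' from first, 'g' from second => "eg"
Result: egaidgejeg

egaidgejeg


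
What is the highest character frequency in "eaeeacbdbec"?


Input: eaeeacbdbec
Character counts:
  'a': 2
  'b': 2
  'c': 2
  'd': 1
  'e': 4
Maximum frequency: 4

4


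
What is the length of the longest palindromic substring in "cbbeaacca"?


Input: "cbbeaacca"
Checking substrings for palindromes:
  [5:9] "acca" (len 4) => palindrome
  [1:3] "bb" (len 2) => palindrome
  [4:6] "aa" (len 2) => palindrome
  [6:8] "cc" (len 2) => palindrome
Longest palindromic substring: "acca" with length 4

4


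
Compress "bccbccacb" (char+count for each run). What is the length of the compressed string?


Input: bccbccacb
Runs:
  'b' x 1 => "b1"
  'c' x 2 => "c2"
  'b' x 1 => "b1"
  'c' x 2 => "c2"
  'a' x 1 => "a1"
  'c' x 1 => "c1"
  'b' x 1 => "b1"
Compressed: "b1c2b1c2a1c1b1"
Compressed length: 14

14


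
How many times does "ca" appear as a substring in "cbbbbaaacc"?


Searching for "ca" in "cbbbbaaacc"
Scanning each position:
  Position 0: "cb" => no
  Position 1: "bb" => no
  Position 2: "bb" => no
  Position 3: "bb" => no
  Position 4: "ba" => no
  Position 5: "aa" => no
  Position 6: "aa" => no
  Position 7: "ac" => no
  Position 8: "cc" => no
Total occurrences: 0

0


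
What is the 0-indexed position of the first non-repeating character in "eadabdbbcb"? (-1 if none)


Input: eadabdbbcb
Character frequencies:
  'a': 2
  'b': 4
  'c': 1
  'd': 2
  'e': 1
Scanning left to right for freq == 1:
  Position 0 ('e'): unique! => answer = 0

0


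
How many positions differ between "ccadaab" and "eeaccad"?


Comparing "ccadaab" and "eeaccad" position by position:
  Position 0: 'c' vs 'e' => DIFFER
  Position 1: 'c' vs 'e' => DIFFER
  Position 2: 'a' vs 'a' => same
  Position 3: 'd' vs 'c' => DIFFER
  Position 4: 'a' vs 'c' => DIFFER
  Position 5: 'a' vs 'a' => same
  Position 6: 'b' vs 'd' => DIFFER
Positions that differ: 5

5


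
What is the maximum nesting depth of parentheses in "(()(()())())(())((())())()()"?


Input: "(()(()())())(())((())())()()"
Tracking depth:
  Position 0 '(': depth becomes 1
  Position 1 '(': depth becomes 2
  Position 2 ')': depth becomes 1
  Position 3 '(': depth becomes 2
  Position 4 '(': depth becomes 3
  Position 5 ')': depth becomes 2
  Position 6 '(': depth becomes 3
  Position 7 ')': depth becomes 2
  Position 8 ')': depth becomes 1
  Position 9 '(': depth becomes 2
  Position 10 ')': depth becomes 1
  Position 11 ')': depth becomes 0
  Position 12 '(': depth becomes 1
  Position 13 '(': depth becomes 2
  Position 14 ')': depth becomes 1
  Position 15 ')': depth becomes 0
  Position 16 '(': depth becomes 1
  Position 17 '(': depth becomes 2
  Position 18 '(': depth becomes 3
  Position 19 ')': depth becomes 2
  Position 20 ')': depth becomes 1
  Position 21 '(': depth becomes 2
  Position 22 ')': depth becomes 1
  Position 23 ')': depth becomes 0
  Position 24 '(': depth becomes 1
  Position 25 ')': depth becomes 0
  Position 26 '(': depth becomes 1
  Position 27 ')': depth becomes 0
Maximum depth reached: 3

3


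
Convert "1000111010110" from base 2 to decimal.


Input: "1000111010110" in base 2
Positional expansion:
  Digit '1' (value 1) x 2^12 = 4096
  Digit '0' (value 0) x 2^11 = 0
  Digit '0' (value 0) x 2^10 = 0
  Digit '0' (value 0) x 2^9 = 0
  Digit '1' (value 1) x 2^8 = 256
  Digit '1' (value 1) x 2^7 = 128
  Digit '1' (value 1) x 2^6 = 64
  Digit '0' (value 0) x 2^5 = 0
  Digit '1' (value 1) x 2^4 = 16
  Digit '0' (value 0) x 2^3 = 0
  Digit '1' (value 1) x 2^2 = 4
  Digit '1' (value 1) x 2^1 = 2
  Digit '0' (value 0) x 2^0 = 0
Sum = 4566

4566


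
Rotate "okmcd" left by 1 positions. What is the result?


Input: "okmcd", rotate left by 1
First 1 characters: "o"
Remaining characters: "kmcd"
Concatenate remaining + first: "kmcd" + "o" = "kmcdo"

kmcdo


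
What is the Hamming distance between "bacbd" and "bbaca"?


Comparing "bacbd" and "bbaca" position by position:
  Position 0: 'b' vs 'b' => same
  Position 1: 'a' vs 'b' => differ
  Position 2: 'c' vs 'a' => differ
  Position 3: 'b' vs 'c' => differ
  Position 4: 'd' vs 'a' => differ
Total differences (Hamming distance): 4

4


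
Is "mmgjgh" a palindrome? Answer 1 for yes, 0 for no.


Input: mmgjgh
Reversed: hgjgmm
  Compare pos 0 ('m') with pos 5 ('h'): MISMATCH
  Compare pos 1 ('m') with pos 4 ('g'): MISMATCH
  Compare pos 2 ('g') with pos 3 ('j'): MISMATCH
Result: not a palindrome

0


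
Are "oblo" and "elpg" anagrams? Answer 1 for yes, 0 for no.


Strings: "oblo", "elpg"
Sorted first:  bloo
Sorted second: eglp
Differ at position 0: 'b' vs 'e' => not anagrams

0


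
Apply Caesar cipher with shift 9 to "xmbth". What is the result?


Caesar cipher: shift "xmbth" by 9
  'x' (pos 23) + 9 = pos 6 = 'g'
  'm' (pos 12) + 9 = pos 21 = 'v'
  'b' (pos 1) + 9 = pos 10 = 'k'
  't' (pos 19) + 9 = pos 2 = 'c'
  'h' (pos 7) + 9 = pos 16 = 'q'
Result: gvkcq

gvkcq


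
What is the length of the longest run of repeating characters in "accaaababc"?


Input: "accaaababc"
Scanning for longest run:
  Position 1 ('c'): new char, reset run to 1
  Position 2 ('c'): continues run of 'c', length=2
  Position 3 ('a'): new char, reset run to 1
  Position 4 ('a'): continues run of 'a', length=2
  Position 5 ('a'): continues run of 'a', length=3
  Position 6 ('b'): new char, reset run to 1
  Position 7 ('a'): new char, reset run to 1
  Position 8 ('b'): new char, reset run to 1
  Position 9 ('c'): new char, reset run to 1
Longest run: 'a' with length 3

3


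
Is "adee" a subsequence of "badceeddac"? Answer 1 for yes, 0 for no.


Check if "adee" is a subsequence of "badceeddac"
Greedy scan:
  Position 0 ('b'): no match needed
  Position 1 ('a'): matches sub[0] = 'a'
  Position 2 ('d'): matches sub[1] = 'd'
  Position 3 ('c'): no match needed
  Position 4 ('e'): matches sub[2] = 'e'
  Position 5 ('e'): matches sub[3] = 'e'
  Position 6 ('d'): no match needed
  Position 7 ('d'): no match needed
  Position 8 ('a'): no match needed
  Position 9 ('c'): no match needed
All 4 characters matched => is a subsequence

1


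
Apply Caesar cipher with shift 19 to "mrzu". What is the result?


Caesar cipher: shift "mrzu" by 19
  'm' (pos 12) + 19 = pos 5 = 'f'
  'r' (pos 17) + 19 = pos 10 = 'k'
  'z' (pos 25) + 19 = pos 18 = 's'
  'u' (pos 20) + 19 = pos 13 = 'n'
Result: fksn

fksn


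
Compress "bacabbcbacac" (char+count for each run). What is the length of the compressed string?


Input: bacabbcbacac
Runs:
  'b' x 1 => "b1"
  'a' x 1 => "a1"
  'c' x 1 => "c1"
  'a' x 1 => "a1"
  'b' x 2 => "b2"
  'c' x 1 => "c1"
  'b' x 1 => "b1"
  'a' x 1 => "a1"
  'c' x 1 => "c1"
  'a' x 1 => "a1"
  'c' x 1 => "c1"
Compressed: "b1a1c1a1b2c1b1a1c1a1c1"
Compressed length: 22

22


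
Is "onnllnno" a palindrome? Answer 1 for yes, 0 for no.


Input: onnllnno
Reversed: onnllnno
  Compare pos 0 ('o') with pos 7 ('o'): match
  Compare pos 1 ('n') with pos 6 ('n'): match
  Compare pos 2 ('n') with pos 5 ('n'): match
  Compare pos 3 ('l') with pos 4 ('l'): match
Result: palindrome

1


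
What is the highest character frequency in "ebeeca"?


Input: ebeeca
Character counts:
  'a': 1
  'b': 1
  'c': 1
  'e': 3
Maximum frequency: 3

3


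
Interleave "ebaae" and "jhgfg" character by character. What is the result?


Interleaving "ebaae" and "jhgfg":
  Position 0: 'e' from first, 'j' from second => "ej"
  Position 1: 'b' from first, 'h' from second => "bh"
  Position 2: 'a' from first, 'g' from second => "ag"
  Position 3: 'a' from first, 'f' from second => "af"
  Position 4: 'e' from first, 'g' from second => "eg"
Result: ejbhagafeg

ejbhagafeg
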